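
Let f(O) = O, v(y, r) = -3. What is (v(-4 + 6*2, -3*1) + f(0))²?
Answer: 9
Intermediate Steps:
(v(-4 + 6*2, -3*1) + f(0))² = (-3 + 0)² = (-3)² = 9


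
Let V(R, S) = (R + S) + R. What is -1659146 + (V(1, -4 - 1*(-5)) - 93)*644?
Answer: -1717106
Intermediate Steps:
V(R, S) = S + 2*R
-1659146 + (V(1, -4 - 1*(-5)) - 93)*644 = -1659146 + (((-4 - 1*(-5)) + 2*1) - 93)*644 = -1659146 + (((-4 + 5) + 2) - 93)*644 = -1659146 + ((1 + 2) - 93)*644 = -1659146 + (3 - 93)*644 = -1659146 - 90*644 = -1659146 - 57960 = -1717106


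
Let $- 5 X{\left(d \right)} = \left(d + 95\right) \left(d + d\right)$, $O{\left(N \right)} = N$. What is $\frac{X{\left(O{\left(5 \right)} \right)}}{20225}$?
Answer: $- \frac{8}{809} \approx -0.0098888$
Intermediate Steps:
$X{\left(d \right)} = - \frac{2 d \left(95 + d\right)}{5}$ ($X{\left(d \right)} = - \frac{\left(d + 95\right) \left(d + d\right)}{5} = - \frac{\left(95 + d\right) 2 d}{5} = - \frac{2 d \left(95 + d\right)}{5}$)
$\frac{X{\left(O{\left(5 \right)} \right)}}{20225} = \frac{\left(- \frac{2}{5}\right) 5 \left(95 + 5\right)}{20225} = \left(- \frac{2}{5}\right) 5 \cdot 100 \cdot \frac{1}{20225} = \left(-200\right) \frac{1}{20225} = - \frac{8}{809}$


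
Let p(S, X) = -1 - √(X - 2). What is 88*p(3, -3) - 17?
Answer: -105 - 88*I*√5 ≈ -105.0 - 196.77*I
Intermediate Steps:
p(S, X) = -1 - √(-2 + X)
88*p(3, -3) - 17 = 88*(-1 - √(-2 - 3)) - 17 = 88*(-1 - √(-5)) - 17 = 88*(-1 - I*√5) - 17 = (-88 - 88*I*√5) - 17 = -105 - 88*I*√5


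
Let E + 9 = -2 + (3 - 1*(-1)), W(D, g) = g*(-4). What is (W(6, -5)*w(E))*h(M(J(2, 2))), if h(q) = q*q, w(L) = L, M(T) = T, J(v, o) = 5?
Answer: -3500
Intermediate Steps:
W(D, g) = -4*g
E = -7 (E = -9 + (-2 + (3 - 1*(-1))) = -9 + (-2 + (3 + 1)) = -9 + (-2 + 4) = -9 + 2 = -7)
h(q) = q**2
(W(6, -5)*w(E))*h(M(J(2, 2))) = (-4*(-5)*(-7))*5**2 = (20*(-7))*25 = -140*25 = -3500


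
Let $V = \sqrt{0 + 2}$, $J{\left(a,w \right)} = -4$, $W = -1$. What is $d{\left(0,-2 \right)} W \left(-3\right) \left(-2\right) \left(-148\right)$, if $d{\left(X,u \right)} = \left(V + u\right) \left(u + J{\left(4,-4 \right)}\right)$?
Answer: $10656 - 5328 \sqrt{2} \approx 3121.1$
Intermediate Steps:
$V = \sqrt{2} \approx 1.4142$
$d{\left(X,u \right)} = \left(-4 + u\right) \left(u + \sqrt{2}\right)$ ($d{\left(X,u \right)} = \left(\sqrt{2} + u\right) \left(u - 4\right) = \left(u + \sqrt{2}\right) \left(-4 + u\right) = \left(-4 + u\right) \left(u + \sqrt{2}\right)$)
$d{\left(0,-2 \right)} W \left(-3\right) \left(-2\right) \left(-148\right) = \left(\left(-2\right)^{2} - -8 - 4 \sqrt{2} - 2 \sqrt{2}\right) \left(-1\right) \left(-3\right) \left(-2\right) \left(-148\right) = \left(4 + 8 - 4 \sqrt{2} - 2 \sqrt{2}\right) 3 \left(-2\right) \left(-148\right) = \left(12 - 6 \sqrt{2}\right) \left(-6\right) \left(-148\right) = \left(-72 + 36 \sqrt{2}\right) \left(-148\right) = 10656 - 5328 \sqrt{2}$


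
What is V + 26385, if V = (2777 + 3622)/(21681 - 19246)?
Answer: 64253874/2435 ≈ 26388.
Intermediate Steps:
V = 6399/2435 ≈ 2.6279
V + 26385 = 6399/2435 + 26385 = 64253874/2435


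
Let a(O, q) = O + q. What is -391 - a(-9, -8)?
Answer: -374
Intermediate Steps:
-391 - a(-9, -8) = -391 - (-9 - 8) = -391 - 1*(-17) = -391 + 17 = -374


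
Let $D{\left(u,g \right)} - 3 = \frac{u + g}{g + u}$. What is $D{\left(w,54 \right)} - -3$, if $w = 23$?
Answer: $7$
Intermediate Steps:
$D{\left(u,g \right)} = 4$ ($D{\left(u,g \right)} = 3 + \frac{u + g}{g + u} = 3 + \frac{g + u}{g + u} = 3 + 1 = 4$)
$D{\left(w,54 \right)} - -3 = 4 - -3 = 4 + 3 = 7$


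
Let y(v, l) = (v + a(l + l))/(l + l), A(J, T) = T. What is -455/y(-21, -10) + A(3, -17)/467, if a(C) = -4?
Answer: -170005/467 ≈ -364.04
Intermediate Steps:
y(v, l) = (-4 + v)/(2*l) (y(v, l) = (v - 4)/(l + l) = (-4 + v)/((2*l)) = (-4 + v)*(1/(2*l)) = (-4 + v)/(2*l))
-455/y(-21, -10) + A(3, -17)/467 = -455*(-20/(-4 - 21)) - 17/467 = -455/((1/2)*(-1/10)*(-25)) - 17*1/467 = -455/5/4 - 17/467 = -455*4/5 - 17/467 = -364 - 17/467 = -170005/467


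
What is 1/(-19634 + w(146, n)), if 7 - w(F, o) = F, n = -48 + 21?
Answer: -1/19773 ≈ -5.0574e-5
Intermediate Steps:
n = -27
w(F, o) = 7 - F
1/(-19634 + w(146, n)) = 1/(-19634 + (7 - 1*146)) = 1/(-19634 + (7 - 146)) = 1/(-19634 - 139) = 1/(-19773) = -1/19773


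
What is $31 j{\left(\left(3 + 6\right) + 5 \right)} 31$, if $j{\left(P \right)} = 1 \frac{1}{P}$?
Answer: $\frac{961}{14} \approx 68.643$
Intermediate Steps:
$j{\left(P \right)} = \frac{1}{P}$
$31 j{\left(\left(3 + 6\right) + 5 \right)} 31 = \frac{31}{\left(3 + 6\right) + 5} \cdot 31 = \frac{31}{9 + 5} \cdot 31 = \frac{31}{14} \cdot 31 = \frac{961}{14}$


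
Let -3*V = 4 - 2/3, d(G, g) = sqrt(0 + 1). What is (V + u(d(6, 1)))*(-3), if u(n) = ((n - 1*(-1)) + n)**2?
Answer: -71/3 ≈ -23.667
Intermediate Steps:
d(G, g) = 1 (d(G, g) = sqrt(1) = 1)
V = -10/9 (V = -(4 - 2/3)/3 = -1/3*10/3 = -10/9 ≈ -1.1111)
u(n) = (1 + 2*n)**2 (u(n) = ((n + 1) + n)**2 = ((1 + n) + n)**2 = (1 + 2*n)**2)
(V + u(d(6, 1)))*(-3) = (-10/9 + (1 + 2*1)**2)*(-3) = (-10/9 + (1 + 2)**2)*(-3) = (-10/9 + 3**2)*(-3) = (-10/9 + 9)*(-3) = (71/9)*(-3) = -71/3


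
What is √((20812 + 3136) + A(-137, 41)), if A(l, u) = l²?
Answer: √42717 ≈ 206.68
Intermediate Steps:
√((20812 + 3136) + A(-137, 41)) = √((20812 + 3136) + (-137)²) = √(23948 + 18769) = √42717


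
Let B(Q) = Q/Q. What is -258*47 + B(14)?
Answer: -12125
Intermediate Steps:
B(Q) = 1
-258*47 + B(14) = -258*47 + 1 = -12126 + 1 = -12125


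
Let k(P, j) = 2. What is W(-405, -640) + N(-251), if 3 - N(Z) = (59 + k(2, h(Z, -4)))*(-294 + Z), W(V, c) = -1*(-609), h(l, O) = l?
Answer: 33857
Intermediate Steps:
W(V, c) = 609
N(Z) = 17937 - 61*Z (N(Z) = 3 - (59 + 2)*(-294 + Z) = 3 - 61*(-294 + Z) = 3 - (-17934 + 61*Z) = 3 + (17934 - 61*Z) = 17937 - 61*Z)
W(-405, -640) + N(-251) = 609 + (17937 - 61*(-251)) = 609 + (17937 + 15311) = 609 + 33248 = 33857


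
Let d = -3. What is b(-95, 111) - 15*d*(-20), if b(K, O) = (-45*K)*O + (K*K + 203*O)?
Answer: 505183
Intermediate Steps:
b(K, O) = K² + 203*O - 45*K*O (b(K, O) = -45*K*O + (K² + 203*O) = K² + 203*O - 45*K*O)
b(-95, 111) - 15*d*(-20) = ((-95)² + 203*111 - 45*(-95)*111) - 15*(-3)*(-20) = (9025 + 22533 + 474525) + 45*(-20) = 506083 - 900 = 505183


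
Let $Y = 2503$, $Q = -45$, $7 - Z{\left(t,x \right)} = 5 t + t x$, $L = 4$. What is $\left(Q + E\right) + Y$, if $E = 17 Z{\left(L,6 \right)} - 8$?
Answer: $1821$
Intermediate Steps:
$Z{\left(t,x \right)} = 7 - 5 t - t x$ ($Z{\left(t,x \right)} = 7 - \left(5 t + t x\right) = 7 - 5 t - t x$)
$E = -637$ ($E = 17 \left(7 - 20 - 4 \cdot 6\right) - 8 = 17 \left(7 - 20 - 24\right) - 8 = 17 \left(-37\right) - 8 = -629 - 8 = -637$)
$\left(Q + E\right) + Y = \left(-45 - 637\right) + 2503 = -682 + 2503 = 1821$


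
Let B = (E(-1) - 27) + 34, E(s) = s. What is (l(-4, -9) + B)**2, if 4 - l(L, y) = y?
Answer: 361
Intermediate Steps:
l(L, y) = 4 - y
B = 6 (B = (-1 - 27) + 34 = -28 + 34 = 6)
(l(-4, -9) + B)**2 = ((4 - 1*(-9)) + 6)**2 = ((4 + 9) + 6)**2 = (13 + 6)**2 = 19**2 = 361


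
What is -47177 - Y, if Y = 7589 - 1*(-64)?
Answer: -54830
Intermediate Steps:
Y = 7653 (Y = 7589 + 64 = 7653)
-47177 - Y = -47177 - 1*7653 = -47177 - 7653 = -54830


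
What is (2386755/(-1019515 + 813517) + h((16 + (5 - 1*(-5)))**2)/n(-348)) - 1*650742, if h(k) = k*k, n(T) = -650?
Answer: -1118323017541/1716650 ≈ -6.5146e+5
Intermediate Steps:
h(k) = k**2
(2386755/(-1019515 + 813517) + h((16 + (5 - 1*(-5)))**2)/n(-348)) - 1*650742 = (2386755/(-1019515 + 813517) + ((16 + (5 - 1*(-5)))**2)**2/(-650)) - 1*650742 = (2386755/(-205998) + ((16 + (5 + 5))**2)**2*(-1/650)) - 650742 = (2386755*(-1/205998) + ((16 + 10)**2)**2*(-1/650)) - 650742 = (-795585/68666 + (26**2)**2*(-1/650)) - 650742 = (-795585/68666 + 676**2*(-1/650)) - 650742 = (-795585/68666 + 456976*(-1/650)) - 650742 = (-795585/68666 - 17576/25) - 650742 = -1226763241/1716650 - 650742 = -1118323017541/1716650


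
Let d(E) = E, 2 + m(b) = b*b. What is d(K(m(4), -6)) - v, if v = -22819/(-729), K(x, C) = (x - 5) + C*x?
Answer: -77494/729 ≈ -106.30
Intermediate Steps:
m(b) = -2 + b² (m(b) = -2 + b*b = -2 + b²)
K(x, C) = -5 + x + C*x (K(x, C) = (-5 + x) + C*x = -5 + x + C*x)
v = 22819/729 (v = -22819*(-1/729) = 22819/729 ≈ 31.302)
d(K(m(4), -6)) - v = (-5 + (-2 + 4²) - 6*(-2 + 4²)) - 1*22819/729 = (-5 + (-2 + 16) - 6*(-2 + 16)) - 22819/729 = (-5 + 14 - 6*14) - 22819/729 = (-5 + 14 - 84) - 22819/729 = -75 - 22819/729 = -77494/729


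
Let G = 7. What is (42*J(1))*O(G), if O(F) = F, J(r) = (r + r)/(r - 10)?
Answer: -196/3 ≈ -65.333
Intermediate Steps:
J(r) = 2*r/(-10 + r) (J(r) = (2*r)/(-10 + r) = 2*r/(-10 + r))
(42*J(1))*O(G) = (42*(2*1/(-10 + 1)))*7 = (42*(2*1/(-9)))*7 = (42*(2*1*(-⅑)))*7 = (42*(-2/9))*7 = -28/3*7 = -196/3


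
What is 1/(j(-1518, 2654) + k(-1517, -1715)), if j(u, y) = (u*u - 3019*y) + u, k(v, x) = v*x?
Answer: -1/3107965 ≈ -3.2175e-7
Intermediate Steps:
j(u, y) = u + u² - 3019*y (j(u, y) = (u² - 3019*y) + u = u + u² - 3019*y)
1/(j(-1518, 2654) + k(-1517, -1715)) = 1/((-1518 + (-1518)² - 3019*2654) - 1517*(-1715)) = 1/((-1518 + 2304324 - 8012426) + 2601655) = 1/(-5709620 + 2601655) = 1/(-3107965) = -1/3107965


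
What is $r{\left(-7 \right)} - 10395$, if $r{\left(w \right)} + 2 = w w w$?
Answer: $-10740$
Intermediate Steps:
$r{\left(w \right)} = -2 + w^{3}$ ($r{\left(w \right)} = -2 + w w w = -2 + w^{2} w = -2 + w^{3}$)
$r{\left(-7 \right)} - 10395 = \left(-2 + \left(-7\right)^{3}\right) - 10395 = \left(-2 - 343\right) - 10395 = -345 - 10395 = -10740$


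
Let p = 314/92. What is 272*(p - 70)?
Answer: -416568/23 ≈ -18112.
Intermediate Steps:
p = 157/46 (p = 314*(1/92) = 157/46 ≈ 3.4130)
272*(p - 70) = 272*(157/46 - 70) = 272*(-3063/46) = -416568/23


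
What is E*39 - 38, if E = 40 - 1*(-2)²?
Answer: 1366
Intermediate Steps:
E = 36 (E = 40 - 1*4 = 40 - 4 = 36)
E*39 - 38 = 36*39 - 38 = 1404 - 38 = 1366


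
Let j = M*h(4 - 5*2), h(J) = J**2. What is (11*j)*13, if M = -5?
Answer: -25740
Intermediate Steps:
j = -180 (j = -5*(4 - 5*2)**2 = -5*(4 - 10)**2 = -5*(-6)**2 = -5*36 = -180)
(11*j)*13 = (11*(-180))*13 = -1980*13 = -25740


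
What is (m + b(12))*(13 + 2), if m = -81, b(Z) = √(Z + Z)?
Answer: -1215 + 30*√6 ≈ -1141.5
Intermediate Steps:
b(Z) = √2*√Z (b(Z) = √(2*Z) = √2*√Z)
(m + b(12))*(13 + 2) = (-81 + √2*√12)*(13 + 2) = (-81 + √2*(2*√3))*15 = (-81 + 2*√6)*15 = -1215 + 30*√6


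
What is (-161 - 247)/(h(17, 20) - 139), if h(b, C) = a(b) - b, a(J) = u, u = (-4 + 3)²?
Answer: 408/155 ≈ 2.6323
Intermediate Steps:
u = 1 (u = (-1)² = 1)
a(J) = 1
h(b, C) = 1 - b
(-161 - 247)/(h(17, 20) - 139) = (-161 - 247)/((1 - 1*17) - 139) = -408/((1 - 17) - 139) = -408/(-16 - 139) = -408/(-155) = -408*(-1/155) = 408/155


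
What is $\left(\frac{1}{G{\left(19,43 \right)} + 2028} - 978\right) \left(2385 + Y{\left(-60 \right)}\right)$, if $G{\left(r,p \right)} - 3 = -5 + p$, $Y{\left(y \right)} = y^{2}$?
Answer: $- \frac{12110533785}{2069} \approx -5.8533 \cdot 10^{6}$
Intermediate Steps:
$G{\left(r,p \right)} = -2 + p$ ($G{\left(r,p \right)} = 3 + \left(-5 + p\right) = -2 + p$)
$\left(\frac{1}{G{\left(19,43 \right)} + 2028} - 978\right) \left(2385 + Y{\left(-60 \right)}\right) = \left(\frac{1}{\left(-2 + 43\right) + 2028} - 978\right) \left(2385 + \left(-60\right)^{2}\right) = \left(\frac{1}{41 + 2028} - 978\right) \left(2385 + 3600\right) = \left(\frac{1}{2069} - 978\right) 5985 = \left(- \frac{2023481}{2069}\right) 5985 = - \frac{12110533785}{2069}$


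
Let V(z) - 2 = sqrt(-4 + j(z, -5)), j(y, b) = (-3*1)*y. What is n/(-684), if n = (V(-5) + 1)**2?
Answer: -(3 + sqrt(11))**2/684 ≈ -0.058333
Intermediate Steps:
j(y, b) = -3*y
V(z) = 2 + sqrt(-4 - 3*z)
n = (3 + sqrt(11))**2 (n = ((2 + sqrt(-4 - 3*(-5))) + 1)**2 = ((2 + sqrt(-4 + 15)) + 1)**2 = ((2 + sqrt(11)) + 1)**2 = (3 + sqrt(11))**2 ≈ 39.900)
n/(-684) = (3 + sqrt(11))**2/(-684) = (3 + sqrt(11))**2*(-1/684) = -(3 + sqrt(11))**2/684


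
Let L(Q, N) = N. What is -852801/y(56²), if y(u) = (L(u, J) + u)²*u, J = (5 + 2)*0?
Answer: -852801/30840979456 ≈ -2.7652e-5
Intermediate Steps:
J = 0 (J = 7*0 = 0)
y(u) = u³ (y(u) = (0 + u)²*u = u²*u = u³)
-852801/y(56²) = -852801/((56²)³) = -852801/(3136³) = -852801/30840979456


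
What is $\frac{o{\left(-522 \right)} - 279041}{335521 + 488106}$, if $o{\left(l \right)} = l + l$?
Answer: $- \frac{280085}{823627} \approx -0.34006$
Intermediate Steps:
$o{\left(l \right)} = 2 l$
$\frac{o{\left(-522 \right)} - 279041}{335521 + 488106} = \frac{2 \left(-522\right) - 279041}{335521 + 488106} = \frac{-1044 - 279041}{823627} = \left(-1044 - 279041\right) \frac{1}{823627} = \left(-280085\right) \frac{1}{823627} = - \frac{280085}{823627}$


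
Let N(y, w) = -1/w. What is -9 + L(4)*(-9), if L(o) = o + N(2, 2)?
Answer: -81/2 ≈ -40.500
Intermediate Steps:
L(o) = -½ + o (L(o) = o - 1/2 = o - 1*½ = o - ½ = -½ + o)
-9 + L(4)*(-9) = -9 + (-½ + 4)*(-9) = -9 + (7/2)*(-9) = -9 - 63/2 = -81/2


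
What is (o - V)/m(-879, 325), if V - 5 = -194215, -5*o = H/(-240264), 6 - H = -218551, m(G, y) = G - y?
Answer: -233308575757/1446389280 ≈ -161.30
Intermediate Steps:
H = 218557 (H = 6 - 1*(-218551) = 6 + 218551 = 218557)
o = 218557/1201320 (o = -218557/(5*(-240264)) = -218557*(-1)/(5*240264) = -1/5*(-218557/240264) = 218557/1201320 ≈ 0.18193)
V = -194210 (V = 5 - 194215 = -194210)
(o - V)/m(-879, 325) = (218557/1201320 - 1*(-194210))/(-879 - 1*325) = (218557/1201320 + 194210)/(-879 - 325) = (233308575757/1201320)/(-1204) = (233308575757/1201320)*(-1/1204) = -233308575757/1446389280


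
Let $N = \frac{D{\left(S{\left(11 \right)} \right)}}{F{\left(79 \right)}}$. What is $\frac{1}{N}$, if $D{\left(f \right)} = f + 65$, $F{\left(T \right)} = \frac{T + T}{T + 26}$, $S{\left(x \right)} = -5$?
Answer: $\frac{79}{3150} \approx 0.025079$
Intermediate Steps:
$F{\left(T \right)} = \frac{2 T}{26 + T}$
$D{\left(f \right)} = 65 + f$
$N = \frac{3150}{79}$ ($N = \frac{65 - 5}{2 \cdot 79 \frac{1}{26 + 79}} = \frac{60}{2 \cdot 79 \cdot \frac{1}{105}} = \frac{60}{\frac{158}{105}} = 60 \cdot \frac{105}{158} = \frac{3150}{79} \approx 39.873$)
$\frac{1}{N} = \frac{1}{\frac{3150}{79}} = \frac{79}{3150}$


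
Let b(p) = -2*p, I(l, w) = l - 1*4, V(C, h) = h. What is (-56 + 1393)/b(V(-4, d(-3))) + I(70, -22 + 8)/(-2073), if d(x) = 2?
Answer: -923955/2764 ≈ -334.28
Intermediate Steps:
I(l, w) = -4 + l (I(l, w) = l - 4 = -4 + l)
(-56 + 1393)/b(V(-4, d(-3))) + I(70, -22 + 8)/(-2073) = (-56 + 1393)/((-2*2)) + (-4 + 70)/(-2073) = 1337/(-4) + 66*(-1/2073) = 1337*(-¼) - 22/691 = -1337/4 - 22/691 = -923955/2764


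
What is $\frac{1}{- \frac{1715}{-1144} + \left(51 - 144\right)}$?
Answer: $- \frac{1144}{104677} \approx -0.010929$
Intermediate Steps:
$\frac{1}{- \frac{1715}{-1144} + \left(51 - 144\right)} = \frac{1}{\left(-1715\right) \left(- \frac{1}{1144}\right) + \left(51 - 144\right)} = \frac{1}{\frac{1715}{1144} - 93} = \frac{1}{- \frac{104677}{1144}} = - \frac{1144}{104677}$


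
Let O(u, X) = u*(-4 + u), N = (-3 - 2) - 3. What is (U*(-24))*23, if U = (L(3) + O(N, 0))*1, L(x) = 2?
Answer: -54096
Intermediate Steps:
N = -8 (N = -5 - 3 = -8)
U = 98 (U = (2 - 8*(-4 - 8))*1 = (2 - 8*(-12))*1 = (2 + 96)*1 = 98*1 = 98)
(U*(-24))*23 = (98*(-24))*23 = -2352*23 = -54096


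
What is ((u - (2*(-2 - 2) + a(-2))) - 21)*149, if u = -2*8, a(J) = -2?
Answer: -4023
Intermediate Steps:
u = -16
((u - (2*(-2 - 2) + a(-2))) - 21)*149 = ((-16 - (2*(-2 - 2) - 2)) - 21)*149 = ((-16 - (2*(-4) - 2)) - 21)*149 = ((-16 - (-8 - 2)) - 21)*149 = ((-16 - 1*(-10)) - 21)*149 = ((-16 + 10) - 21)*149 = (-6 - 21)*149 = -27*149 = -4023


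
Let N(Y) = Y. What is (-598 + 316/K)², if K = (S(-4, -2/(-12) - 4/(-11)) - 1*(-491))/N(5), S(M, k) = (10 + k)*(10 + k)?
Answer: 2436616345439724484/6873945356041 ≈ 3.5447e+5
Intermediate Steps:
S(M, k) = (10 + k)²
K = 2621821/21780 (K = ((10 + (-2/(-12) - 4/(-11)))² - 1*(-491))/5 = ((10 + (-2*(-1/12) - 4*(-1/11)))² + 491)*(⅕) = ((10 + (⅙ + 4/11))² + 491)*(⅕) = ((10 + 35/66)² + 491)*(⅕) = ((695/66)² + 491)*(⅕) = (483025/4356 + 491)*(⅕) = (2621821/4356)*(⅕) = 2621821/21780 ≈ 120.38)
(-598 + 316/K)² = (-598 + 316/(2621821/21780))² = (-598 + 316*(21780/2621821))² = (-598 + 6882480/2621821)² = (-1560966478/2621821)² = 2436616345439724484/6873945356041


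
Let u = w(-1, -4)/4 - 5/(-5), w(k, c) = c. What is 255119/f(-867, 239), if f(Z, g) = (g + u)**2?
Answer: 255119/57121 ≈ 4.4663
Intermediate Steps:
u = 0 (u = -4/4 - 5/(-5) = -4*1/4 - 5*(-1/5) = -1 + 1 = 0)
f(Z, g) = g**2 (f(Z, g) = (g + 0)**2 = g**2)
255119/f(-867, 239) = 255119/(239**2) = 255119/57121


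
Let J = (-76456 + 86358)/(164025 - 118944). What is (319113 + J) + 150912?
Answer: 21189206927/45081 ≈ 4.7003e+5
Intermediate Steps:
J = 9902/45081 ≈ 0.21965
(319113 + J) + 150912 = (319113 + 9902/45081) + 150912 = 14385943055/45081 + 150912 = 21189206927/45081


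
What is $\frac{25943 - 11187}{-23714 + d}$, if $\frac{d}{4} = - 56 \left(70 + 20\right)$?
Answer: $- \frac{7378}{21937} \approx -0.33633$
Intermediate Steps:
$d = -20160$ ($d = 4 \left(- 56 \left(70 + 20\right)\right) = 4 \left(\left(-56\right) 90\right) = 4 \left(-5040\right) = -20160$)
$\frac{25943 - 11187}{-23714 + d} = \frac{25943 - 11187}{-23714 - 20160} = \frac{14756}{-43874} = 14756 \left(- \frac{1}{43874}\right) = - \frac{7378}{21937}$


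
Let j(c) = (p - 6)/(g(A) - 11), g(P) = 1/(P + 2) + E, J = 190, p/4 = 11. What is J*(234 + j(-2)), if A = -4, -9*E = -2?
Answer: 8895420/203 ≈ 43820.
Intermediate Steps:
E = 2/9 (E = -⅑*(-2) = 2/9 ≈ 0.22222)
p = 44 (p = 4*11 = 44)
g(P) = 2/9 + 1/(2 + P) (g(P) = 1/(P + 2) + 2/9 = 1/(2 + P) + 2/9 = 2/9 + 1/(2 + P))
j(c) = -684/203 (j(c) = (44 - 6)/((13 + 2*(-4))/(9*(2 - 4)) - 11) = 38/((⅑)*(13 - 8)/(-2) - 11) = 38/((⅑)*(-½)*5 - 11) = 38/(-5/18 - 11) = 38/(-203/18) = 38*(-18/203) = -684/203)
J*(234 + j(-2)) = 190*(234 - 684/203) = 190*(46818/203) = 8895420/203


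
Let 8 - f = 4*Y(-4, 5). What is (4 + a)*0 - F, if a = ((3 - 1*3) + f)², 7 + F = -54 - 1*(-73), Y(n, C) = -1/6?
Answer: -12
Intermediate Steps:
Y(n, C) = -⅙ (Y(n, C) = -1*⅙ = -⅙)
F = 12 (F = -7 + (-54 - 1*(-73)) = -7 + (-54 + 73) = -7 + 19 = 12)
f = 26/3 (f = 8 - 4*(-1)/6 = 8 - 1*(-⅔) = 8 + ⅔ = 26/3 ≈ 8.6667)
a = 676/9 (a = ((3 - 1*3) + 26/3)² = ((3 - 3) + 26/3)² = (0 + 26/3)² = (26/3)² = 676/9 ≈ 75.111)
(4 + a)*0 - F = (4 + 676/9)*0 - 1*12 = (712/9)*0 - 12 = 0 - 12 = -12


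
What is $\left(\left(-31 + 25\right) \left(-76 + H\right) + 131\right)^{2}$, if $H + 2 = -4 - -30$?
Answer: $196249$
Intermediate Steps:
$H = 24$ ($H = -2 - -26 = -2 + \left(-4 + 30\right) = -2 + 26 = 24$)
$\left(\left(-31 + 25\right) \left(-76 + H\right) + 131\right)^{2} = \left(\left(-31 + 25\right) \left(-76 + 24\right) + 131\right)^{2} = \left(\left(-6\right) \left(-52\right) + 131\right)^{2} = \left(312 + 131\right)^{2} = 443^{2} = 196249$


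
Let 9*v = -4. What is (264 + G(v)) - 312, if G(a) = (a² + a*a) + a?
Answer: -3892/81 ≈ -48.049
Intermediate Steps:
v = -4/9 (v = (⅑)*(-4) = -4/9 ≈ -0.44444)
G(a) = a + 2*a² (G(a) = (a² + a²) + a = 2*a² + a = a + 2*a²)
(264 + G(v)) - 312 = (264 - 4*(1 + 2*(-4/9))/9) - 312 = (264 - 4*(1 - 8/9)/9) - 312 = (264 - 4/9*⅑) - 312 = (264 - 4/81) - 312 = 21380/81 - 312 = -3892/81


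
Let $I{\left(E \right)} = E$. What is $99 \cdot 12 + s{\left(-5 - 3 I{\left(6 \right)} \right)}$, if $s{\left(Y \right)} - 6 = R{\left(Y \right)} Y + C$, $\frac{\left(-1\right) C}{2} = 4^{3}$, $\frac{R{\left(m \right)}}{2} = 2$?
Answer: $974$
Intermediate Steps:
$R{\left(m \right)} = 4$ ($R{\left(m \right)} = 2 \cdot 2 = 4$)
$C = -128$ ($C = - 2 \cdot 4^{3} = \left(-2\right) 64 = -128$)
$s{\left(Y \right)} = -122 + 4 Y$ ($s{\left(Y \right)} = 6 + \left(4 Y - 128\right) = 6 + \left(-128 + 4 Y\right) = -122 + 4 Y$)
$99 \cdot 12 + s{\left(-5 - 3 I{\left(6 \right)} \right)} = 99 \cdot 12 - \left(122 - 4 \left(-5 - 18\right)\right) = 1188 - \left(122 - 4 \left(-5 - 18\right)\right) = 1188 + \left(-122 + 4 \left(-23\right)\right) = 1188 - 214 = 974$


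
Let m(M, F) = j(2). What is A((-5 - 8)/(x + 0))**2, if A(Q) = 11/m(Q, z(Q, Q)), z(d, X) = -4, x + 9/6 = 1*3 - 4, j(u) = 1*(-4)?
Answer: 121/16 ≈ 7.5625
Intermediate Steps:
j(u) = -4
x = -5/2 (x = -3/2 + (1*3 - 4) = -3/2 + (3 - 4) = -3/2 - 1 = -5/2 ≈ -2.5000)
m(M, F) = -4
A(Q) = -11/4 (A(Q) = 11/(-4) = 11*(-1/4) = -11/4)
A((-5 - 8)/(x + 0))**2 = (-11/4)**2 = 121/16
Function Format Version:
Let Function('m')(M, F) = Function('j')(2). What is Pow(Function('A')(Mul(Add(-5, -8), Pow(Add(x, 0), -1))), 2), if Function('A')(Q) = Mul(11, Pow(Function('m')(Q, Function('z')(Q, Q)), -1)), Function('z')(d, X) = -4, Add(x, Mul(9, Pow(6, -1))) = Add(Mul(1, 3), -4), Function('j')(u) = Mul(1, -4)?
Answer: Rational(121, 16) ≈ 7.5625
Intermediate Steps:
Function('j')(u) = -4
x = Rational(-5, 2) (x = Add(Rational(-3, 2), Add(Mul(1, 3), -4)) = Add(Rational(-3, 2), Add(3, -4)) = Add(Rational(-3, 2), -1) = Rational(-5, 2) ≈ -2.5000)
Function('m')(M, F) = -4
Function('A')(Q) = Rational(-11, 4) (Function('A')(Q) = Mul(11, Pow(-4, -1)) = Mul(11, Rational(-1, 4)) = Rational(-11, 4))
Pow(Function('A')(Mul(Add(-5, -8), Pow(Add(x, 0), -1))), 2) = Pow(Rational(-11, 4), 2) = Rational(121, 16)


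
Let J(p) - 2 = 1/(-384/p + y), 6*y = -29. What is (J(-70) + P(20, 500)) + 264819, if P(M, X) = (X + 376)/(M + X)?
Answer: 4716519313/17810 ≈ 2.6482e+5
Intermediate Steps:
y = -29/6 (y = (⅙)*(-29) = -29/6 ≈ -4.8333)
P(M, X) = (376 + X)/(M + X)
J(p) = 2 + 1/(-29/6 - 384/p) (J(p) = 2 + 1/(-384/p - 29/6) = 2 + 1/(-29/6 - 384/p))
(J(-70) + P(20, 500)) + 264819 = (4*(1152 + 13*(-70))/(2304 + 29*(-70)) + (376 + 500)/(20 + 500)) + 264819 = (4*(1152 - 910)/(2304 - 2030) + 876/520) + 264819 = (4*242/274 + (1/520)*876) + 264819 = (4*(1/274)*242 + 219/130) + 264819 = (484/137 + 219/130) + 264819 = 92923/17810 + 264819 = 4716519313/17810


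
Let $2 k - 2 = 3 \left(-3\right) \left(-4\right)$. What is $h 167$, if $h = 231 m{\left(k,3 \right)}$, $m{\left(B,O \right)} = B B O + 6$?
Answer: $42010353$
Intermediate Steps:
$k = 19$ ($k = 1 + \frac{3 \left(-3\right) \left(-4\right)}{2} = 1 + \frac{\left(-9\right) \left(-4\right)}{2} = 1 + \frac{1}{2} \cdot 36 = 1 + 18 = 19$)
$m{\left(B,O \right)} = 6 + O B^{2}$ ($m{\left(B,O \right)} = B^{2} O + 6 = O B^{2} + 6 = 6 + O B^{2}$)
$h = 251559$ ($h = 231 \left(6 + 3 \cdot 19^{2}\right) = 231 \left(6 + 3 \cdot 361\right) = 231 \left(6 + 1083\right) = 231 \cdot 1089 = 251559$)
$h 167 = 251559 \cdot 167 = 42010353$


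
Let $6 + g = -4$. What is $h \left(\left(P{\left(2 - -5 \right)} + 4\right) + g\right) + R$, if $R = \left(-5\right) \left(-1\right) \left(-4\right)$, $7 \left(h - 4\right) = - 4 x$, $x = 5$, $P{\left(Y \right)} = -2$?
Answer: $- \frac{204}{7} \approx -29.143$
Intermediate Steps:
$g = -10$ ($g = -6 - 4 = -10$)
$h = \frac{8}{7}$ ($h = 4 + \frac{\left(-4\right) 5}{7} = 4 + \frac{1}{7} \left(-20\right) = 4 - \frac{20}{7} = \frac{8}{7} \approx 1.1429$)
$R = -20$ ($R = 5 \left(-4\right) = -20$)
$h \left(\left(P{\left(2 - -5 \right)} + 4\right) + g\right) + R = \frac{8 \left(\left(-2 + 4\right) - 10\right)}{7} - 20 = \frac{8 \left(2 - 10\right)}{7} - 20 = \frac{8}{7} \left(-8\right) - 20 = - \frac{64}{7} - 20 = - \frac{204}{7}$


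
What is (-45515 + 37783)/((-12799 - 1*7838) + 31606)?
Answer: -7732/10969 ≈ -0.70490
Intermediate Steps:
(-45515 + 37783)/((-12799 - 1*7838) + 31606) = -7732/((-12799 - 7838) + 31606) = -7732/(-20637 + 31606) = -7732/10969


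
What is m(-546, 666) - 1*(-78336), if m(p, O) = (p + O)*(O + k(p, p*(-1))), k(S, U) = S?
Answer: 92736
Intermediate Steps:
m(p, O) = (O + p)**2 (m(p, O) = (p + O)*(O + p) = (O + p)*(O + p) = (O + p)**2)
m(-546, 666) - 1*(-78336) = (666**2 + (-546)**2 + 2*666*(-546)) - 1*(-78336) = (443556 + 298116 - 727272) + 78336 = 14400 + 78336 = 92736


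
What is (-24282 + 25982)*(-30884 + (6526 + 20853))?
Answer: -5958500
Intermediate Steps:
(-24282 + 25982)*(-30884 + (6526 + 20853)) = 1700*(-30884 + 27379) = 1700*(-3505) = -5958500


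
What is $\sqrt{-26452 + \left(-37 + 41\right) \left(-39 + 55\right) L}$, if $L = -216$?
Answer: $2 i \sqrt{10069} \approx 200.69 i$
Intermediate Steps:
$\sqrt{-26452 + \left(-37 + 41\right) \left(-39 + 55\right) L} = \sqrt{-26452 + \left(-37 + 41\right) \left(-39 + 55\right) \left(-216\right)} = \sqrt{-26452 + 4 \cdot 16 \left(-216\right)} = \sqrt{-26452 + 64 \left(-216\right)} = \sqrt{-26452 - 13824} = \sqrt{-40276} = 2 i \sqrt{10069}$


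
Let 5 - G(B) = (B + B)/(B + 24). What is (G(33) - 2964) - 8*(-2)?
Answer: -55939/19 ≈ -2944.2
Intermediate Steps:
G(B) = 5 - 2*B/(24 + B) (G(B) = 5 - (B + B)/(B + 24) = 5 - 2*B/(24 + B))
(G(33) - 2964) - 8*(-2) = (3*(40 + 33)/(24 + 33) - 2964) - 8*(-2) = (3*73/57 - 2964) + 16 = (3*(1/57)*73 - 2964) + 16 = (73/19 - 2964) + 16 = -56243/19 + 16 = -55939/19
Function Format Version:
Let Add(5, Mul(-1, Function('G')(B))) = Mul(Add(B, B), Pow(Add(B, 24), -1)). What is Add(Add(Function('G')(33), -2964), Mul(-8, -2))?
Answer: Rational(-55939, 19) ≈ -2944.2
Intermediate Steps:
Function('G')(B) = Add(5, Mul(-2, B, Pow(Add(24, B), -1))) (Function('G')(B) = Add(5, Mul(-1, Mul(Add(B, B), Pow(Add(B, 24), -1)))) = Add(5, Mul(-1, Mul(Mul(2, B), Pow(Add(24, B), -1)))) = Add(5, Mul(-1, Mul(2, B, Pow(Add(24, B), -1)))) = Add(5, Mul(-2, B, Pow(Add(24, B), -1))))
Add(Add(Function('G')(33), -2964), Mul(-8, -2)) = Add(Add(Mul(3, Pow(Add(24, 33), -1), Add(40, 33)), -2964), Mul(-8, -2)) = Add(Add(Mul(3, Pow(57, -1), 73), -2964), 16) = Add(Add(Mul(3, Rational(1, 57), 73), -2964), 16) = Add(Add(Rational(73, 19), -2964), 16) = Add(Rational(-56243, 19), 16) = Rational(-55939, 19)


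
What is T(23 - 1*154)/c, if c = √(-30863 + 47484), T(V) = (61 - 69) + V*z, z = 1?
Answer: -139*√16621/16621 ≈ -1.0782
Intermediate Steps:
T(V) = -8 + V (T(V) = (61 - 69) + V*1 = -8 + V)
c = √16621 ≈ 128.92
T(23 - 1*154)/c = (-8 + (23 - 1*154))/(√16621) = (-8 + (23 - 154))*(√16621/16621) = (-8 - 131)*(√16621/16621) = -139*√16621/16621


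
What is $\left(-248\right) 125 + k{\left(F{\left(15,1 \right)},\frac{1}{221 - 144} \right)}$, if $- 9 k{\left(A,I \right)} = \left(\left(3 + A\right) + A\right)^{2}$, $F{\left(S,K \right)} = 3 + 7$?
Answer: $- \frac{279529}{9} \approx -31059.0$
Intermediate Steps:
$F{\left(S,K \right)} = 10$
$k{\left(A,I \right)} = - \frac{\left(3 + 2 A\right)^{2}}{9}$ ($k{\left(A,I \right)} = - \frac{\left(\left(3 + A\right) + A\right)^{2}}{9} = - \frac{\left(3 + 2 A\right)^{2}}{9}$)
$\left(-248\right) 125 + k{\left(F{\left(15,1 \right)},\frac{1}{221 - 144} \right)} = \left(-248\right) 125 - \frac{\left(3 + 2 \cdot 10\right)^{2}}{9} = -31000 - \frac{\left(3 + 20\right)^{2}}{9} = -31000 - \frac{23^{2}}{9} = -31000 - \frac{529}{9} = - \frac{279529}{9}$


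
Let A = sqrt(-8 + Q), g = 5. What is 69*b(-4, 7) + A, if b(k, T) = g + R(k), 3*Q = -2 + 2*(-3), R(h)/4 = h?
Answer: -759 + 4*I*sqrt(6)/3 ≈ -759.0 + 3.266*I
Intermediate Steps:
R(h) = 4*h
Q = -8/3 (Q = (-2 + 2*(-3))/3 = (-2 - 6)/3 = (1/3)*(-8) = -8/3 ≈ -2.6667)
b(k, T) = 5 + 4*k
A = 4*I*sqrt(6)/3 (A = sqrt(-8 - 8/3) = sqrt(-32/3) = 4*I*sqrt(6)/3 ≈ 3.266*I)
69*b(-4, 7) + A = 69*(5 + 4*(-4)) + 4*I*sqrt(6)/3 = 69*(5 - 16) + 4*I*sqrt(6)/3 = 69*(-11) + 4*I*sqrt(6)/3 = -759 + 4*I*sqrt(6)/3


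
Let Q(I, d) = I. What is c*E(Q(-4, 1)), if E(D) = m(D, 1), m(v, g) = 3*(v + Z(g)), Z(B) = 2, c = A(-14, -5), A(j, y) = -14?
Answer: 84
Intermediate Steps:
c = -14
m(v, g) = 6 + 3*v (m(v, g) = 3*(v + 2) = 3*(2 + v) = 6 + 3*v)
E(D) = 6 + 3*D
c*E(Q(-4, 1)) = -14*(6 + 3*(-4)) = -14*(6 - 12) = -14*(-6) = 84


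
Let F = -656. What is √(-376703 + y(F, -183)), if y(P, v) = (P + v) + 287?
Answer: I*√377255 ≈ 614.21*I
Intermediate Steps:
y(P, v) = 287 + P + v
√(-376703 + y(F, -183)) = √(-376703 + (287 - 656 - 183)) = √(-376703 - 552) = √(-377255) = I*√377255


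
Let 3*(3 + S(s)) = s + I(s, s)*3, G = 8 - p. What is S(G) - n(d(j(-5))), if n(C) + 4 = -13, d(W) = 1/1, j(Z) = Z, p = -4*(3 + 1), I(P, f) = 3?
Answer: 25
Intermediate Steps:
p = -16 (p = -4*4 = -16)
d(W) = 1
n(C) = -17 (n(C) = -4 - 13 = -17)
G = 24 (G = 8 - 1*(-16) = 8 + 16 = 24)
S(s) = s/3 (S(s) = -3 + (s + 3*3)/3 = -3 + (s + 9)/3 = -3 + (9 + s)/3 = -3 + (3 + s/3) = s/3)
S(G) - n(d(j(-5))) = (1/3)*24 - 1*(-17) = 8 + 17 = 25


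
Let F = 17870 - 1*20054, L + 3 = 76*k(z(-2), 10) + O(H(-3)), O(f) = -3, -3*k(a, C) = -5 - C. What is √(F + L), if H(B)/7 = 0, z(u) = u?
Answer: I*√1810 ≈ 42.544*I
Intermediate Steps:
H(B) = 0 (H(B) = 7*0 = 0)
k(a, C) = 5/3 + C/3 (k(a, C) = -(-5 - C)/3 = 5/3 + C/3)
L = 374 (L = -3 + (76*(5/3 + (⅓)*10) - 3) = -3 + (76*(5/3 + 10/3) - 3) = -3 + (76*5 - 3) = -3 + (380 - 3) = -3 + 377 = 374)
F = -2184 (F = 17870 - 20054 = -2184)
√(F + L) = √(-2184 + 374) = √(-1810) = I*√1810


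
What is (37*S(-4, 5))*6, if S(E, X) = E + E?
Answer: -1776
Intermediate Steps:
S(E, X) = 2*E
(37*S(-4, 5))*6 = (37*(2*(-4)))*6 = (37*(-8))*6 = -296*6 = -1776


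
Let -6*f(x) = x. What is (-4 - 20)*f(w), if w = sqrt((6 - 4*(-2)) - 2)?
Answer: 8*sqrt(3) ≈ 13.856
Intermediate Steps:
w = 2*sqrt(3) (w = sqrt((6 + 8) - 2) = sqrt(14 - 2) = sqrt(12) = 2*sqrt(3) ≈ 3.4641)
f(x) = -x/6
(-4 - 20)*f(w) = (-4 - 20)*(-sqrt(3)/3) = -(-8)*sqrt(3) = 8*sqrt(3)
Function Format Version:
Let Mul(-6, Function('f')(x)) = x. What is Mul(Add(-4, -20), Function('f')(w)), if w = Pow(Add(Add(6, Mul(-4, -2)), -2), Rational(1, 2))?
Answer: Mul(8, Pow(3, Rational(1, 2))) ≈ 13.856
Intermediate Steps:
w = Mul(2, Pow(3, Rational(1, 2))) (w = Pow(Add(Add(6, 8), -2), Rational(1, 2)) = Pow(Add(14, -2), Rational(1, 2)) = Pow(12, Rational(1, 2)) = Mul(2, Pow(3, Rational(1, 2))) ≈ 3.4641)
Function('f')(x) = Mul(Rational(-1, 6), x)
Mul(Add(-4, -20), Function('f')(w)) = Mul(Add(-4, -20), Mul(Rational(-1, 6), Mul(2, Pow(3, Rational(1, 2))))) = Mul(-24, Mul(Rational(-1, 3), Pow(3, Rational(1, 2)))) = Mul(8, Pow(3, Rational(1, 2)))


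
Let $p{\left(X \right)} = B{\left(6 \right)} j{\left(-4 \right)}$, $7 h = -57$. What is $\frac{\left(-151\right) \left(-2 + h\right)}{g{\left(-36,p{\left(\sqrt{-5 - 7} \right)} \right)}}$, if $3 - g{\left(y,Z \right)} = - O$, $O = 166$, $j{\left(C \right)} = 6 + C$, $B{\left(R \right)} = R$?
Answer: $\frac{10721}{1183} \approx 9.0625$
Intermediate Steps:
$h = - \frac{57}{7}$ ($h = \frac{1}{7} \left(-57\right) = - \frac{57}{7} \approx -8.1429$)
$p{\left(X \right)} = 12$ ($p{\left(X \right)} = 6 \left(6 - 4\right) = 6 \cdot 2 = 12$)
$g{\left(y,Z \right)} = 169$ ($g{\left(y,Z \right)} = 3 - \left(-1\right) 166 = 3 - -166 = 3 + 166 = 169$)
$\frac{\left(-151\right) \left(-2 + h\right)}{g{\left(-36,p{\left(\sqrt{-5 - 7} \right)} \right)}} = \frac{\left(-151\right) \left(-2 - \frac{57}{7}\right)}{169} = \left(-151\right) \left(- \frac{71}{7}\right) \frac{1}{169} = \frac{10721}{7} \cdot \frac{1}{169} = \frac{10721}{1183}$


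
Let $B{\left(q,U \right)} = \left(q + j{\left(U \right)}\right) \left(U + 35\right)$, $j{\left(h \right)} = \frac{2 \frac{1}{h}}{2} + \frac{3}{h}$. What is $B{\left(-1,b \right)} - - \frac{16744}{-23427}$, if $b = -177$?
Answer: $\frac{199719022}{1382193} \approx 144.49$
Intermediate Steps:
$j{\left(h \right)} = \frac{4}{h}$ ($j{\left(h \right)} = \frac{2}{h} \frac{1}{2} + \frac{3}{h} = \frac{1}{h} + \frac{3}{h} = \frac{4}{h}$)
$B{\left(q,U \right)} = \left(35 + U\right) \left(q + \frac{4}{U}\right)$ ($B{\left(q,U \right)} = \left(q + \frac{4}{U}\right) \left(U + 35\right) = \left(q + \frac{4}{U}\right) \left(35 + U\right) = \left(35 + U\right) \left(q + \frac{4}{U}\right)$)
$B{\left(-1,b \right)} - - \frac{16744}{-23427} = \left(4 + 35 \left(-1\right) + \frac{140}{-177} - -177\right) - - \frac{16744}{-23427} = \left(4 - 35 + 140 \left(- \frac{1}{177}\right) + 177\right) - \left(-16744\right) \left(- \frac{1}{23427}\right) = \left(4 - 35 - \frac{140}{177} + 177\right) - \frac{16744}{23427} = \frac{25702}{177} - \frac{16744}{23427} = \frac{199719022}{1382193}$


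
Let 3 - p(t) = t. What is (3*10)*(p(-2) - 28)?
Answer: -690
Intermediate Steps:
p(t) = 3 - t
(3*10)*(p(-2) - 28) = (3*10)*((3 - 1*(-2)) - 28) = 30*((3 + 2) - 28) = 30*(5 - 28) = 30*(-23) = -690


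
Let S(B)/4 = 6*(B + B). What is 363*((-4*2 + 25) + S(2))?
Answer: 41019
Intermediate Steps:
S(B) = 48*B (S(B) = 4*(6*(B + B)) = 4*(6*(2*B)) = 4*(12*B) = 48*B)
363*((-4*2 + 25) + S(2)) = 363*((-4*2 + 25) + 48*2) = 363*((-8 + 25) + 96) = 363*(17 + 96) = 363*113 = 41019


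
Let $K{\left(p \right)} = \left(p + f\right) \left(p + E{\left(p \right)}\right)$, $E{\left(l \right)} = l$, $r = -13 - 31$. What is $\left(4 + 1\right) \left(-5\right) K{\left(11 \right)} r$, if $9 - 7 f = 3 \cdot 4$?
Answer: $\frac{1790800}{7} \approx 2.5583 \cdot 10^{5}$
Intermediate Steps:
$r = -44$
$f = - \frac{3}{7}$ ($f = \frac{9}{7} - \frac{3 \cdot 4}{7} = \frac{9}{7} - \frac{12}{7} = - \frac{3}{7} \approx -0.42857$)
$K{\left(p \right)} = 2 p \left(- \frac{3}{7} + p\right)$ ($K{\left(p \right)} = \left(p - \frac{3}{7}\right) \left(p + p\right) = \left(- \frac{3}{7} + p\right) 2 p = 2 p \left(- \frac{3}{7} + p\right)$)
$\left(4 + 1\right) \left(-5\right) K{\left(11 \right)} r = \left(4 + 1\right) \left(-5\right) \frac{2}{7} \cdot 11 \left(-3 + 7 \cdot 11\right) \left(-44\right) = 5 \left(-5\right) \frac{2}{7} \cdot 11 \left(-3 + 77\right) \left(-44\right) = - 25 \cdot \frac{2}{7} \cdot 11 \cdot 74 \left(-44\right) = \left(-25\right) \frac{1628}{7} \left(-44\right) = \left(- \frac{40700}{7}\right) \left(-44\right) = \frac{1790800}{7}$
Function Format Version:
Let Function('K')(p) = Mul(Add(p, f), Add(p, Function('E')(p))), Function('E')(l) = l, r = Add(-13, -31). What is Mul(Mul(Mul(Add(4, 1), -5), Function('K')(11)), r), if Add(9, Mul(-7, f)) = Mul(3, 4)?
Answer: Rational(1790800, 7) ≈ 2.5583e+5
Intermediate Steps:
r = -44
f = Rational(-3, 7) (f = Add(Rational(9, 7), Mul(Rational(-1, 7), Mul(3, 4))) = Add(Rational(9, 7), Mul(Rational(-1, 7), 12)) = Add(Rational(9, 7), Rational(-12, 7)) = Rational(-3, 7) ≈ -0.42857)
Function('K')(p) = Mul(2, p, Add(Rational(-3, 7), p)) (Function('K')(p) = Mul(Add(p, Rational(-3, 7)), Add(p, p)) = Mul(Add(Rational(-3, 7), p), Mul(2, p)) = Mul(2, p, Add(Rational(-3, 7), p)))
Mul(Mul(Mul(Add(4, 1), -5), Function('K')(11)), r) = Mul(Mul(Mul(Add(4, 1), -5), Mul(Rational(2, 7), 11, Add(-3, Mul(7, 11)))), -44) = Mul(Mul(Mul(5, -5), Mul(Rational(2, 7), 11, Add(-3, 77))), -44) = Mul(Mul(-25, Mul(Rational(2, 7), 11, 74)), -44) = Mul(Mul(-25, Rational(1628, 7)), -44) = Mul(Rational(-40700, 7), -44) = Rational(1790800, 7)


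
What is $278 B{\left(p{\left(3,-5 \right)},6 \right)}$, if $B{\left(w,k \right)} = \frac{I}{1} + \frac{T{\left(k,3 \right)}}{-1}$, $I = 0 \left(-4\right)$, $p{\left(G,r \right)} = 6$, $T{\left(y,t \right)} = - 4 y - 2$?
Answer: $7228$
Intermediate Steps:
$T{\left(y,t \right)} = -2 - 4 y$
$I = 0$
$B{\left(w,k \right)} = 2 + 4 k$ ($B{\left(w,k \right)} = \frac{0}{1} + \frac{-2 - 4 k}{-1} = 0 \cdot 1 + \left(-2 - 4 k\right) \left(-1\right) = 0 + \left(2 + 4 k\right) = 2 + 4 k$)
$278 B{\left(p{\left(3,-5 \right)},6 \right)} = 278 \left(2 + 4 \cdot 6\right) = 278 \left(2 + 24\right) = 278 \cdot 26 = 7228$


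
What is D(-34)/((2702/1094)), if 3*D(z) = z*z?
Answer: 632332/4053 ≈ 156.02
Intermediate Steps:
D(z) = z²/3 (D(z) = (z*z)/3 = z²/3)
D(-34)/((2702/1094)) = ((⅓)*(-34)²)/((2702/1094)) = ((⅓)*1156)/((2702*(1/1094))) = 1156/(3*(1351/547)) = (1156/3)*(547/1351) = 632332/4053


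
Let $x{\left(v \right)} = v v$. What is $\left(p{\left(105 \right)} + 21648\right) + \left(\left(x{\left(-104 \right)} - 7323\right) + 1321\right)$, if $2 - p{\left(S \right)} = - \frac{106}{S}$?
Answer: $\frac{2778826}{105} \approx 26465.0$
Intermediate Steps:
$x{\left(v \right)} = v^{2}$
$p{\left(S \right)} = 2 + \frac{106}{S}$ ($p{\left(S \right)} = 2 - - \frac{106}{S} = 2 + \frac{106}{S}$)
$\left(p{\left(105 \right)} + 21648\right) + \left(\left(x{\left(-104 \right)} - 7323\right) + 1321\right) = \left(\left(2 + \frac{106}{105}\right) + 21648\right) + \left(\left(\left(-104\right)^{2} - 7323\right) + 1321\right) = \left(\left(2 + 106 \cdot \frac{1}{105}\right) + 21648\right) + \left(\left(10816 - 7323\right) + 1321\right) = \left(\left(2 + \frac{106}{105}\right) + 21648\right) + \left(3493 + 1321\right) = \left(\frac{316}{105} + 21648\right) + 4814 = \frac{2273356}{105} + 4814 = \frac{2778826}{105}$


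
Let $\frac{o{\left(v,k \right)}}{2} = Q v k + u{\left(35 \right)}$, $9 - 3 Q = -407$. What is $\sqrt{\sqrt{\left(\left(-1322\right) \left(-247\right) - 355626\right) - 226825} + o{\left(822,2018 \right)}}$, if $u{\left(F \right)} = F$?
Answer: $\sqrt{460039494 + i \sqrt{255917}} \approx 21449.0 + 0.01 i$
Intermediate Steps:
$Q = \frac{416}{3}$ ($Q = 3 - - \frac{407}{3} = 3 + \frac{407}{3} = \frac{416}{3} \approx 138.67$)
$o{\left(v,k \right)} = 70 + \frac{832 k v}{3}$ ($o{\left(v,k \right)} = 2 \left(\frac{416 v}{3} k + 35\right) = 2 \left(\frac{416 k v}{3} + 35\right) = 2 \left(35 + \frac{416 k v}{3}\right) = 70 + \frac{832 k v}{3}$)
$\sqrt{\sqrt{\left(\left(-1322\right) \left(-247\right) - 355626\right) - 226825} + o{\left(822,2018 \right)}} = \sqrt{\sqrt{\left(\left(-1322\right) \left(-247\right) - 355626\right) - 226825} + \left(70 + \frac{832}{3} \cdot 2018 \cdot 822\right)} = \sqrt{\sqrt{\left(326534 - 355626\right) - 226825} + \left(70 + 460039424\right)} = \sqrt{\sqrt{-29092 - 226825} + 460039494} = \sqrt{\sqrt{-255917} + 460039494} = \sqrt{i \sqrt{255917} + 460039494} = \sqrt{460039494 + i \sqrt{255917}}$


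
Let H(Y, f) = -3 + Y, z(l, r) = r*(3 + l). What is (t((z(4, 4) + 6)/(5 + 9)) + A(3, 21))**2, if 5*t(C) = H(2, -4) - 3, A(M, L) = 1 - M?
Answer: 196/25 ≈ 7.8400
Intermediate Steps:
t(C) = -4/5 (t(C) = ((-3 + 2) - 3)/5 = (-1 - 3)/5 = (1/5)*(-4) = -4/5)
(t((z(4, 4) + 6)/(5 + 9)) + A(3, 21))**2 = (-4/5 + (1 - 1*3))**2 = (-4/5 + (1 - 3))**2 = (-4/5 - 2)**2 = (-14/5)**2 = 196/25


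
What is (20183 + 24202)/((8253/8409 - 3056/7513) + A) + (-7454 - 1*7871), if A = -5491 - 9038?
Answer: -4689667834839215/305953222436 ≈ -15328.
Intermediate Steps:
A = -14529
(20183 + 24202)/((8253/8409 - 3056/7513) + A) + (-7454 - 1*7871) = (20183 + 24202)/((8253/8409 - 3056/7513) - 14529) + (-7454 - 1*7871) = 44385/((8253*(1/8409) - 3056*1/7513) - 14529) + (-7454 - 7871) = 44385/((2751/2803 - 3056/7513) - 14529) - 15325 = 44385/(12102295/21058939 - 14529) - 15325 = 44385/(-305953222436/21058939) - 15325 = 44385*(-21058939/305953222436) - 15325 = -934701007515/305953222436 - 15325 = -4689667834839215/305953222436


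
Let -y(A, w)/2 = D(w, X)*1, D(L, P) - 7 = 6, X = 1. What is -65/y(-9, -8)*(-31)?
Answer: -155/2 ≈ -77.500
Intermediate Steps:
D(L, P) = 13 (D(L, P) = 7 + 6 = 13)
y(A, w) = -26
-65/y(-9, -8)*(-31) = -65/(-26)*(-31) = -65*(-1/26)*(-31) = (5/2)*(-31) = -155/2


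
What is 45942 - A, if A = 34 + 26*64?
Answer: 44244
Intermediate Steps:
A = 1698 (A = 34 + 1664 = 1698)
45942 - A = 45942 - 1*1698 = 45942 - 1698 = 44244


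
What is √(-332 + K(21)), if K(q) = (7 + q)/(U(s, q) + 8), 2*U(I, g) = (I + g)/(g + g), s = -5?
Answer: I*√607547/43 ≈ 18.127*I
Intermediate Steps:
U(I, g) = (I + g)/(4*g) (U(I, g) = ((I + g)/(g + g))/2 = ((I + g)/((2*g)))/2 = ((I + g)*(1/(2*g)))/2 = ((I + g)/(2*g))/2 = (I + g)/(4*g))
K(q) = (7 + q)/(8 + (-5 + q)/(4*q)) (K(q) = (7 + q)/((-5 + q)/(4*q) + 8) = (7 + q)/(8 + (-5 + q)/(4*q)))
√(-332 + K(21)) = √(-332 + 4*21*(7 + 21)/(-5 + 33*21)) = √(-332 + 4*21*28/(-5 + 693)) = √(-332 + 4*21*28/688) = √(-332 + 4*21*(1/688)*28) = √(-332 + 147/43) = √(-14129/43) = I*√607547/43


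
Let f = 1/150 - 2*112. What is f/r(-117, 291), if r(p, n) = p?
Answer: 33599/17550 ≈ 1.9145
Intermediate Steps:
f = -33599/150 (f = 1/150 - 224 = -33599/150 ≈ -223.99)
f/r(-117, 291) = -33599/150/(-117) = -33599/150*(-1/117) = 33599/17550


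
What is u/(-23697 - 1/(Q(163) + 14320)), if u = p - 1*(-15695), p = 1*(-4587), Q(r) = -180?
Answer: -157067120/335075581 ≈ -0.46875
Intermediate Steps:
p = -4587
u = 11108 (u = -4587 - 1*(-15695) = -4587 + 15695 = 11108)
u/(-23697 - 1/(Q(163) + 14320)) = 11108/(-23697 - 1/(-180 + 14320)) = 11108/(-23697 - 1/14140) = 11108/(-335075581/14140) = 11108*(-14140/335075581) = -157067120/335075581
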